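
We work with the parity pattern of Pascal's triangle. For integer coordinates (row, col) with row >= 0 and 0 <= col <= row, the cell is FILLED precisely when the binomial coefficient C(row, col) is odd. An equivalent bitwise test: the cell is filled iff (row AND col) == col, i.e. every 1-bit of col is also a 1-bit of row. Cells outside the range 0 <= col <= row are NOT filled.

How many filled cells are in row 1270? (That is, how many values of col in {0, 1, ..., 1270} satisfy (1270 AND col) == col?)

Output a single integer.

Answer: 128

Derivation:
1270 in binary = 10011110110
popcount(1270) = number of 1-bits in 10011110110 = 7
A col c satisfies (1270 AND c) == c iff every set bit of c is also set in 1270; each of the 7 set bits of 1270 can independently be on or off in c.
count = 2^7 = 128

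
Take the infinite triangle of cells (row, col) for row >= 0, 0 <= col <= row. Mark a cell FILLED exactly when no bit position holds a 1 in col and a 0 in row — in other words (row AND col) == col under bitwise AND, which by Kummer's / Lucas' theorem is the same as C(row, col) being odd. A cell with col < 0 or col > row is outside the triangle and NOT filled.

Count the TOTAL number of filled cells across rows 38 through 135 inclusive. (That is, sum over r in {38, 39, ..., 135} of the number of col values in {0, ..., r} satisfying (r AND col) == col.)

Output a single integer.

Answer: 1968

Derivation:
r38=100110 pc3: +8 =8
r39=100111 pc4: +16 =24
r40=101000 pc2: +4 =28
r41=101001 pc3: +8 =36
r42=101010 pc3: +8 =44
r43=101011 pc4: +16 =60
r44=101100 pc3: +8 =68
r45=101101 pc4: +16 =84
r46=101110 pc4: +16 =100
r47=101111 pc5: +32 =132
r48=110000 pc2: +4 =136
r49=110001 pc3: +8 =144
r50=110010 pc3: +8 =152
r51=110011 pc4: +16 =168
r52=110100 pc3: +8 =176
r53=110101 pc4: +16 =192
r54=110110 pc4: +16 =208
r55=110111 pc5: +32 =240
r56=111000 pc3: +8 =248
r57=111001 pc4: +16 =264
r58=111010 pc4: +16 =280
r59=111011 pc5: +32 =312
r60=111100 pc4: +16 =328
r61=111101 pc5: +32 =360
r62=111110 pc5: +32 =392
r63=111111 pc6: +64 =456
r64=1000000 pc1: +2 =458
r65=1000001 pc2: +4 =462
r66=1000010 pc2: +4 =466
r67=1000011 pc3: +8 =474
r68=1000100 pc2: +4 =478
r69=1000101 pc3: +8 =486
r70=1000110 pc3: +8 =494
r71=1000111 pc4: +16 =510
r72=1001000 pc2: +4 =514
r73=1001001 pc3: +8 =522
r74=1001010 pc3: +8 =530
r75=1001011 pc4: +16 =546
r76=1001100 pc3: +8 =554
r77=1001101 pc4: +16 =570
r78=1001110 pc4: +16 =586
r79=1001111 pc5: +32 =618
r80=1010000 pc2: +4 =622
r81=1010001 pc3: +8 =630
r82=1010010 pc3: +8 =638
r83=1010011 pc4: +16 =654
r84=1010100 pc3: +8 =662
r85=1010101 pc4: +16 =678
r86=1010110 pc4: +16 =694
r87=1010111 pc5: +32 =726
r88=1011000 pc3: +8 =734
r89=1011001 pc4: +16 =750
r90=1011010 pc4: +16 =766
r91=1011011 pc5: +32 =798
r92=1011100 pc4: +16 =814
r93=1011101 pc5: +32 =846
r94=1011110 pc5: +32 =878
r95=1011111 pc6: +64 =942
r96=1100000 pc2: +4 =946
r97=1100001 pc3: +8 =954
r98=1100010 pc3: +8 =962
r99=1100011 pc4: +16 =978
r100=1100100 pc3: +8 =986
r101=1100101 pc4: +16 =1002
r102=1100110 pc4: +16 =1018
r103=1100111 pc5: +32 =1050
r104=1101000 pc3: +8 =1058
r105=1101001 pc4: +16 =1074
r106=1101010 pc4: +16 =1090
r107=1101011 pc5: +32 =1122
r108=1101100 pc4: +16 =1138
r109=1101101 pc5: +32 =1170
r110=1101110 pc5: +32 =1202
r111=1101111 pc6: +64 =1266
r112=1110000 pc3: +8 =1274
r113=1110001 pc4: +16 =1290
r114=1110010 pc4: +16 =1306
r115=1110011 pc5: +32 =1338
r116=1110100 pc4: +16 =1354
r117=1110101 pc5: +32 =1386
r118=1110110 pc5: +32 =1418
r119=1110111 pc6: +64 =1482
r120=1111000 pc4: +16 =1498
r121=1111001 pc5: +32 =1530
r122=1111010 pc5: +32 =1562
r123=1111011 pc6: +64 =1626
r124=1111100 pc5: +32 =1658
r125=1111101 pc6: +64 =1722
r126=1111110 pc6: +64 =1786
r127=1111111 pc7: +128 =1914
r128=10000000 pc1: +2 =1916
r129=10000001 pc2: +4 =1920
r130=10000010 pc2: +4 =1924
r131=10000011 pc3: +8 =1932
r132=10000100 pc2: +4 =1936
r133=10000101 pc3: +8 =1944
r134=10000110 pc3: +8 =1952
r135=10000111 pc4: +16 =1968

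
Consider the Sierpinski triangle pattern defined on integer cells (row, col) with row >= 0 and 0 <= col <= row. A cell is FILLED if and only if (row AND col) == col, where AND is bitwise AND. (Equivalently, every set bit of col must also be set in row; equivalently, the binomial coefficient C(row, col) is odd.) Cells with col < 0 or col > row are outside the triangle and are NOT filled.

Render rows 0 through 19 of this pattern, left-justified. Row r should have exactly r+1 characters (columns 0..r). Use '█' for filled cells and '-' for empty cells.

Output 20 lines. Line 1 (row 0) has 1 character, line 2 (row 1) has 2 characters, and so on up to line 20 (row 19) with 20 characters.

Answer: █
██
█-█
████
█---█
██--██
█-█-█-█
████████
█-------█
██------██
█-█-----█-█
████----████
█---█---█---█
██--██--██--██
█-█-█-█-█-█-█-█
████████████████
█---------------█
██--------------██
█-█-------------█-█
████------------████

Derivation:
r0=0: █
r1=1: ██
r2=10: █-█
r3=11: ████
r4=100: █---█
r5=101: ██--██
r6=110: █-█-█-█
r7=111: ████████
r8=1000: █-------█
r9=1001: ██------██
r10=1010: █-█-----█-█
r11=1011: ████----████
r12=1100: █---█---█---█
r13=1101: ██--██--██--██
r14=1110: █-█-█-█-█-█-█-█
r15=1111: ████████████████
r16=10000: █---------------█
r17=10001: ██--------------██
r18=10010: █-█-------------█-█
r19=10011: ████------------████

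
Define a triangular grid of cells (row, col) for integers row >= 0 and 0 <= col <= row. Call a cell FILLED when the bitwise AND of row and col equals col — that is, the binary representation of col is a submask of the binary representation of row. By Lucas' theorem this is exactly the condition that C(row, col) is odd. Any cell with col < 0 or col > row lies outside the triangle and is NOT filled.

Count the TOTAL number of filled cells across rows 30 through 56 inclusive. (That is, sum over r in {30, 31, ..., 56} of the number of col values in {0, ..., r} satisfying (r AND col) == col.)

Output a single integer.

Answer: 326

Derivation:
r30=11110 pc4: +16 =16
r31=11111 pc5: +32 =48
r32=100000 pc1: +2 =50
r33=100001 pc2: +4 =54
r34=100010 pc2: +4 =58
r35=100011 pc3: +8 =66
r36=100100 pc2: +4 =70
r37=100101 pc3: +8 =78
r38=100110 pc3: +8 =86
r39=100111 pc4: +16 =102
r40=101000 pc2: +4 =106
r41=101001 pc3: +8 =114
r42=101010 pc3: +8 =122
r43=101011 pc4: +16 =138
r44=101100 pc3: +8 =146
r45=101101 pc4: +16 =162
r46=101110 pc4: +16 =178
r47=101111 pc5: +32 =210
r48=110000 pc2: +4 =214
r49=110001 pc3: +8 =222
r50=110010 pc3: +8 =230
r51=110011 pc4: +16 =246
r52=110100 pc3: +8 =254
r53=110101 pc4: +16 =270
r54=110110 pc4: +16 =286
r55=110111 pc5: +32 =318
r56=111000 pc3: +8 =326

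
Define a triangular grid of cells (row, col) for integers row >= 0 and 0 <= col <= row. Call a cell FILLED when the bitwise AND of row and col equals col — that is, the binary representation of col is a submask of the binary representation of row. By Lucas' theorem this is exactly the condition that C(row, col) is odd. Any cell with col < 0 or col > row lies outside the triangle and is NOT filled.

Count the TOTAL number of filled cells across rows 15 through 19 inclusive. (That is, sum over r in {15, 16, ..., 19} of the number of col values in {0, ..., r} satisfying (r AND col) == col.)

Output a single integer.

Answer: 34

Derivation:
r15=1111 pc4: +16 =16
r16=10000 pc1: +2 =18
r17=10001 pc2: +4 =22
r18=10010 pc2: +4 =26
r19=10011 pc3: +8 =34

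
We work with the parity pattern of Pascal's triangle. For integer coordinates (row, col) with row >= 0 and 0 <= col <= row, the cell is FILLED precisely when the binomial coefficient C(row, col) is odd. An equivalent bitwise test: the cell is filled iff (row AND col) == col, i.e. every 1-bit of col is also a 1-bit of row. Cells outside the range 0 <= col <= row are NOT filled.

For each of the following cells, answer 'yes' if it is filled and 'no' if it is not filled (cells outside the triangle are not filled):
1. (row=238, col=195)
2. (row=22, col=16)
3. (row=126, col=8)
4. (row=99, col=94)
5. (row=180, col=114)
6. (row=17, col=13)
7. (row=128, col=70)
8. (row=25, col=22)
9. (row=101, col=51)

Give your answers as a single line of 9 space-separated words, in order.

Answer: no yes yes no no no no no no

Derivation:
(238,195): row=0b11101110, col=0b11000011, row AND col = 0b11000010 = 194; 194 != 195 -> empty
(22,16): row=0b10110, col=0b10000, row AND col = 0b10000 = 16; 16 == 16 -> filled
(126,8): row=0b1111110, col=0b1000, row AND col = 0b1000 = 8; 8 == 8 -> filled
(99,94): row=0b1100011, col=0b1011110, row AND col = 0b1000010 = 66; 66 != 94 -> empty
(180,114): row=0b10110100, col=0b1110010, row AND col = 0b110000 = 48; 48 != 114 -> empty
(17,13): row=0b10001, col=0b1101, row AND col = 0b1 = 1; 1 != 13 -> empty
(128,70): row=0b10000000, col=0b1000110, row AND col = 0b0 = 0; 0 != 70 -> empty
(25,22): row=0b11001, col=0b10110, row AND col = 0b10000 = 16; 16 != 22 -> empty
(101,51): row=0b1100101, col=0b110011, row AND col = 0b100001 = 33; 33 != 51 -> empty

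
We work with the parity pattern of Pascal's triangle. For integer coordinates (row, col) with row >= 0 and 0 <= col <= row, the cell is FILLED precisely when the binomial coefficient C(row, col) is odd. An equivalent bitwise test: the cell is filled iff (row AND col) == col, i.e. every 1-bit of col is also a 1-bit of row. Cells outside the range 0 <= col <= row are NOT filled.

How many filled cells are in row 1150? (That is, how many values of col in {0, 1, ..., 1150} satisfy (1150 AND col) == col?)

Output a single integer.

Answer: 128

Derivation:
1150 in binary = 10001111110
popcount(1150) = number of 1-bits in 10001111110 = 7
A col c satisfies (1150 AND c) == c iff every set bit of c is also set in 1150; each of the 7 set bits of 1150 can independently be on or off in c.
count = 2^7 = 128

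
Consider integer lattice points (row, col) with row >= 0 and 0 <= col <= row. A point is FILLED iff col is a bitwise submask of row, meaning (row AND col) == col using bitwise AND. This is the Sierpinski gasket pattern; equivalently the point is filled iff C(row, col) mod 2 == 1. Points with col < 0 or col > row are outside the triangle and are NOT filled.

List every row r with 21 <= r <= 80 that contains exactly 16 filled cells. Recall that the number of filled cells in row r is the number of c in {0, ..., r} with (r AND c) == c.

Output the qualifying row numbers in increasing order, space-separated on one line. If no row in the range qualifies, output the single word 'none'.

Row r has 2^popcount(r) filled cells, so we need popcount(r) = log2(16) = 4.
Scan r = 21..80 and keep those with exactly 4 one-bits:
r=21=10101 popcount=3 -> skip
r=22=10110 popcount=3 -> skip
r=23=10111 popcount=4 -> KEEP
r=24=11000 popcount=2 -> skip
r=25=11001 popcount=3 -> skip
r=26=11010 popcount=3 -> skip
r=27=11011 popcount=4 -> KEEP
r=28=11100 popcount=3 -> skip
r=29=11101 popcount=4 -> KEEP
r=30=11110 popcount=4 -> KEEP
r=31=11111 popcount=5 -> skip
r=32=100000 popcount=1 -> skip
r=33=100001 popcount=2 -> skip
r=34=100010 popcount=2 -> skip
r=35=100011 popcount=3 -> skip
r=36=100100 popcount=2 -> skip
r=37=100101 popcount=3 -> skip
r=38=100110 popcount=3 -> skip
r=39=100111 popcount=4 -> KEEP
r=40=101000 popcount=2 -> skip
r=41=101001 popcount=3 -> skip
r=42=101010 popcount=3 -> skip
r=43=101011 popcount=4 -> KEEP
r=44=101100 popcount=3 -> skip
r=45=101101 popcount=4 -> KEEP
r=46=101110 popcount=4 -> KEEP
r=47=101111 popcount=5 -> skip
r=48=110000 popcount=2 -> skip
r=49=110001 popcount=3 -> skip
r=50=110010 popcount=3 -> skip
r=51=110011 popcount=4 -> KEEP
r=52=110100 popcount=3 -> skip
r=53=110101 popcount=4 -> KEEP
r=54=110110 popcount=4 -> KEEP
r=55=110111 popcount=5 -> skip
r=56=111000 popcount=3 -> skip
r=57=111001 popcount=4 -> KEEP
r=58=111010 popcount=4 -> KEEP
r=59=111011 popcount=5 -> skip
r=60=111100 popcount=4 -> KEEP
r=61=111101 popcount=5 -> skip
r=62=111110 popcount=5 -> skip
r=63=111111 popcount=6 -> skip
r=64=1000000 popcount=1 -> skip
r=65=1000001 popcount=2 -> skip
r=66=1000010 popcount=2 -> skip
r=67=1000011 popcount=3 -> skip
r=68=1000100 popcount=2 -> skip
r=69=1000101 popcount=3 -> skip
r=70=1000110 popcount=3 -> skip
r=71=1000111 popcount=4 -> KEEP
r=72=1001000 popcount=2 -> skip
r=73=1001001 popcount=3 -> skip
r=74=1001010 popcount=3 -> skip
r=75=1001011 popcount=4 -> KEEP
r=76=1001100 popcount=3 -> skip
r=77=1001101 popcount=4 -> KEEP
r=78=1001110 popcount=4 -> KEEP
r=79=1001111 popcount=5 -> skip
r=80=1010000 popcount=2 -> skip
Kept rows: 23 27 29 30 39 43 45 46 51 53 54 57 58 60 71 75 77 78

Answer: 23 27 29 30 39 43 45 46 51 53 54 57 58 60 71 75 77 78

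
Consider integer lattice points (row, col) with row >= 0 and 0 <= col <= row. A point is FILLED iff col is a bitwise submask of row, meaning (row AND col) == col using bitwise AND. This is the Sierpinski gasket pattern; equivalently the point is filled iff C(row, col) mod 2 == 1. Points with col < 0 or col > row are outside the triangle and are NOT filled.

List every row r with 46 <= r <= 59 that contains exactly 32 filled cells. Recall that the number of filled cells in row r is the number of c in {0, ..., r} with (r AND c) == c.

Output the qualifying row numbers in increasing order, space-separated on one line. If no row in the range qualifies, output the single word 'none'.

Row r has 2^popcount(r) filled cells, so we need popcount(r) = log2(32) = 5.
Scan r = 46..59 and keep those with exactly 5 one-bits:
r=46=101110 popcount=4 -> skip
r=47=101111 popcount=5 -> KEEP
r=48=110000 popcount=2 -> skip
r=49=110001 popcount=3 -> skip
r=50=110010 popcount=3 -> skip
r=51=110011 popcount=4 -> skip
r=52=110100 popcount=3 -> skip
r=53=110101 popcount=4 -> skip
r=54=110110 popcount=4 -> skip
r=55=110111 popcount=5 -> KEEP
r=56=111000 popcount=3 -> skip
r=57=111001 popcount=4 -> skip
r=58=111010 popcount=4 -> skip
r=59=111011 popcount=5 -> KEEP
Kept rows: 47 55 59

Answer: 47 55 59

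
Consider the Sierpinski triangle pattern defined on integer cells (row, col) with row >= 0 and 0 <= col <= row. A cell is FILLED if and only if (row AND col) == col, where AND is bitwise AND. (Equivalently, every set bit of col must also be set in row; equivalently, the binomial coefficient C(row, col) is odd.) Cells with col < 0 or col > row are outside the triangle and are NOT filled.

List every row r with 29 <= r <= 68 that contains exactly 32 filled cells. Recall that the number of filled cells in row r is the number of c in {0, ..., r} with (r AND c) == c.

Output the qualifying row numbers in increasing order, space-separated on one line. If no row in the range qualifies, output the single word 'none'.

Answer: 31 47 55 59 61 62

Derivation:
Row r has 2^popcount(r) filled cells, so we need popcount(r) = log2(32) = 5.
Scan r = 29..68 and keep those with exactly 5 one-bits:
r=29=11101 popcount=4 -> skip
r=30=11110 popcount=4 -> skip
r=31=11111 popcount=5 -> KEEP
r=32=100000 popcount=1 -> skip
r=33=100001 popcount=2 -> skip
r=34=100010 popcount=2 -> skip
r=35=100011 popcount=3 -> skip
r=36=100100 popcount=2 -> skip
r=37=100101 popcount=3 -> skip
r=38=100110 popcount=3 -> skip
r=39=100111 popcount=4 -> skip
r=40=101000 popcount=2 -> skip
r=41=101001 popcount=3 -> skip
r=42=101010 popcount=3 -> skip
r=43=101011 popcount=4 -> skip
r=44=101100 popcount=3 -> skip
r=45=101101 popcount=4 -> skip
r=46=101110 popcount=4 -> skip
r=47=101111 popcount=5 -> KEEP
r=48=110000 popcount=2 -> skip
r=49=110001 popcount=3 -> skip
r=50=110010 popcount=3 -> skip
r=51=110011 popcount=4 -> skip
r=52=110100 popcount=3 -> skip
r=53=110101 popcount=4 -> skip
r=54=110110 popcount=4 -> skip
r=55=110111 popcount=5 -> KEEP
r=56=111000 popcount=3 -> skip
r=57=111001 popcount=4 -> skip
r=58=111010 popcount=4 -> skip
r=59=111011 popcount=5 -> KEEP
r=60=111100 popcount=4 -> skip
r=61=111101 popcount=5 -> KEEP
r=62=111110 popcount=5 -> KEEP
r=63=111111 popcount=6 -> skip
r=64=1000000 popcount=1 -> skip
r=65=1000001 popcount=2 -> skip
r=66=1000010 popcount=2 -> skip
r=67=1000011 popcount=3 -> skip
r=68=1000100 popcount=2 -> skip
Kept rows: 31 47 55 59 61 62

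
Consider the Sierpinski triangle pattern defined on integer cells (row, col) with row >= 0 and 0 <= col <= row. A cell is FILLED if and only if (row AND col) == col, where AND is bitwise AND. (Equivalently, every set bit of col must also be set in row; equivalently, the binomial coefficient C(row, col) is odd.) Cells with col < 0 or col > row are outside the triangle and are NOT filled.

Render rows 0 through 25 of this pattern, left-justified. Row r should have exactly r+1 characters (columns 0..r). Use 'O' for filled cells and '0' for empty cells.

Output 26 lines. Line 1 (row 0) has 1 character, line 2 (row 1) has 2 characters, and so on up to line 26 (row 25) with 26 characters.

Answer: O
OO
O0O
OOOO
O000O
OO00OO
O0O0O0O
OOOOOOOO
O0000000O
OO000000OO
O0O00000O0O
OOOO0000OOOO
O000O000O000O
OO00OO00OO00OO
O0O0O0O0O0O0O0O
OOOOOOOOOOOOOOOO
O000000000000000O
OO00000000000000OO
O0O0000000000000O0O
OOOO000000000000OOOO
O000O00000000000O000O
OO00OO0000000000OO00OO
O0O0O0O000000000O0O0O0O
OOOOOOOO00000000OOOOOOOO
O0000000O0000000O0000000O
OO000000OO000000OO000000OO

Derivation:
r0=0: O
r1=1: OO
r2=10: O0O
r3=11: OOOO
r4=100: O000O
r5=101: OO00OO
r6=110: O0O0O0O
r7=111: OOOOOOOO
r8=1000: O0000000O
r9=1001: OO000000OO
r10=1010: O0O00000O0O
r11=1011: OOOO0000OOOO
r12=1100: O000O000O000O
r13=1101: OO00OO00OO00OO
r14=1110: O0O0O0O0O0O0O0O
r15=1111: OOOOOOOOOOOOOOOO
r16=10000: O000000000000000O
r17=10001: OO00000000000000OO
r18=10010: O0O0000000000000O0O
r19=10011: OOOO000000000000OOOO
r20=10100: O000O00000000000O000O
r21=10101: OO00OO0000000000OO00OO
r22=10110: O0O0O0O000000000O0O0O0O
r23=10111: OOOOOOOO00000000OOOOOOOO
r24=11000: O0000000O0000000O0000000O
r25=11001: OO000000OO000000OO000000OO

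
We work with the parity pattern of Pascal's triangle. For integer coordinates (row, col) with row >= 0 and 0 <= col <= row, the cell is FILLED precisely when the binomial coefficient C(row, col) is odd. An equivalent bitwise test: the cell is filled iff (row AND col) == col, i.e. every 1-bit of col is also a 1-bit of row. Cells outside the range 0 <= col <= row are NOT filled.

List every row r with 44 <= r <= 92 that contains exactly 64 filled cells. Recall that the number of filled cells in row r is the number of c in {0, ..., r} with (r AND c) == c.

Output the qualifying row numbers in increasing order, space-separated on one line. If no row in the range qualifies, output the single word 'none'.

Row r has 2^popcount(r) filled cells, so we need popcount(r) = log2(64) = 6.
Scan r = 44..92 and keep those with exactly 6 one-bits:
r=44=101100 popcount=3 -> skip
r=45=101101 popcount=4 -> skip
r=46=101110 popcount=4 -> skip
r=47=101111 popcount=5 -> skip
r=48=110000 popcount=2 -> skip
r=49=110001 popcount=3 -> skip
r=50=110010 popcount=3 -> skip
r=51=110011 popcount=4 -> skip
r=52=110100 popcount=3 -> skip
r=53=110101 popcount=4 -> skip
r=54=110110 popcount=4 -> skip
r=55=110111 popcount=5 -> skip
r=56=111000 popcount=3 -> skip
r=57=111001 popcount=4 -> skip
r=58=111010 popcount=4 -> skip
r=59=111011 popcount=5 -> skip
r=60=111100 popcount=4 -> skip
r=61=111101 popcount=5 -> skip
r=62=111110 popcount=5 -> skip
r=63=111111 popcount=6 -> KEEP
r=64=1000000 popcount=1 -> skip
r=65=1000001 popcount=2 -> skip
r=66=1000010 popcount=2 -> skip
r=67=1000011 popcount=3 -> skip
r=68=1000100 popcount=2 -> skip
r=69=1000101 popcount=3 -> skip
r=70=1000110 popcount=3 -> skip
r=71=1000111 popcount=4 -> skip
r=72=1001000 popcount=2 -> skip
r=73=1001001 popcount=3 -> skip
r=74=1001010 popcount=3 -> skip
r=75=1001011 popcount=4 -> skip
r=76=1001100 popcount=3 -> skip
r=77=1001101 popcount=4 -> skip
r=78=1001110 popcount=4 -> skip
r=79=1001111 popcount=5 -> skip
r=80=1010000 popcount=2 -> skip
r=81=1010001 popcount=3 -> skip
r=82=1010010 popcount=3 -> skip
r=83=1010011 popcount=4 -> skip
r=84=1010100 popcount=3 -> skip
r=85=1010101 popcount=4 -> skip
r=86=1010110 popcount=4 -> skip
r=87=1010111 popcount=5 -> skip
r=88=1011000 popcount=3 -> skip
r=89=1011001 popcount=4 -> skip
r=90=1011010 popcount=4 -> skip
r=91=1011011 popcount=5 -> skip
r=92=1011100 popcount=4 -> skip
Kept rows: 63

Answer: 63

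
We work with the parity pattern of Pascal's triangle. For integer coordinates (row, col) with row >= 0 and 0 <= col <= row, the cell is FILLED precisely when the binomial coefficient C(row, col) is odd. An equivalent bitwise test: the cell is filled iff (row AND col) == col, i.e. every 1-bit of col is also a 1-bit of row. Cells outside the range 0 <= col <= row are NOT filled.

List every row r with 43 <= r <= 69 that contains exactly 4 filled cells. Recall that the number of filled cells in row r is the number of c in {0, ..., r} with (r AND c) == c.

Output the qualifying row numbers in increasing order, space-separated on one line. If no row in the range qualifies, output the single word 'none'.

Row r has 2^popcount(r) filled cells, so we need popcount(r) = log2(4) = 2.
Scan r = 43..69 and keep those with exactly 2 one-bits:
r=43=101011 popcount=4 -> skip
r=44=101100 popcount=3 -> skip
r=45=101101 popcount=4 -> skip
r=46=101110 popcount=4 -> skip
r=47=101111 popcount=5 -> skip
r=48=110000 popcount=2 -> KEEP
r=49=110001 popcount=3 -> skip
r=50=110010 popcount=3 -> skip
r=51=110011 popcount=4 -> skip
r=52=110100 popcount=3 -> skip
r=53=110101 popcount=4 -> skip
r=54=110110 popcount=4 -> skip
r=55=110111 popcount=5 -> skip
r=56=111000 popcount=3 -> skip
r=57=111001 popcount=4 -> skip
r=58=111010 popcount=4 -> skip
r=59=111011 popcount=5 -> skip
r=60=111100 popcount=4 -> skip
r=61=111101 popcount=5 -> skip
r=62=111110 popcount=5 -> skip
r=63=111111 popcount=6 -> skip
r=64=1000000 popcount=1 -> skip
r=65=1000001 popcount=2 -> KEEP
r=66=1000010 popcount=2 -> KEEP
r=67=1000011 popcount=3 -> skip
r=68=1000100 popcount=2 -> KEEP
r=69=1000101 popcount=3 -> skip
Kept rows: 48 65 66 68

Answer: 48 65 66 68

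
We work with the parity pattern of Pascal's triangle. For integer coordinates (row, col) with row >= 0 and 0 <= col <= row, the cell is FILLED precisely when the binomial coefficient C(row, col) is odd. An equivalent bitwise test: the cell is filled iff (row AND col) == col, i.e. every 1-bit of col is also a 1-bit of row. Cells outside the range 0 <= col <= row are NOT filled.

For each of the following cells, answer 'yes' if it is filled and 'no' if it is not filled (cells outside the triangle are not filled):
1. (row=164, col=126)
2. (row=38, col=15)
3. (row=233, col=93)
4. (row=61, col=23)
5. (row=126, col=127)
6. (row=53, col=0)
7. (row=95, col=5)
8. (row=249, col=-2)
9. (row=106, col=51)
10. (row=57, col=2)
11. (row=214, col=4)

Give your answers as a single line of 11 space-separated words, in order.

Answer: no no no no no yes yes no no no yes

Derivation:
(164,126): row=0b10100100, col=0b1111110, row AND col = 0b100100 = 36; 36 != 126 -> empty
(38,15): row=0b100110, col=0b1111, row AND col = 0b110 = 6; 6 != 15 -> empty
(233,93): row=0b11101001, col=0b1011101, row AND col = 0b1001001 = 73; 73 != 93 -> empty
(61,23): row=0b111101, col=0b10111, row AND col = 0b10101 = 21; 21 != 23 -> empty
(126,127): col outside [0, 126] -> not filled
(53,0): row=0b110101, col=0b0, row AND col = 0b0 = 0; 0 == 0 -> filled
(95,5): row=0b1011111, col=0b101, row AND col = 0b101 = 5; 5 == 5 -> filled
(249,-2): col outside [0, 249] -> not filled
(106,51): row=0b1101010, col=0b110011, row AND col = 0b100010 = 34; 34 != 51 -> empty
(57,2): row=0b111001, col=0b10, row AND col = 0b0 = 0; 0 != 2 -> empty
(214,4): row=0b11010110, col=0b100, row AND col = 0b100 = 4; 4 == 4 -> filled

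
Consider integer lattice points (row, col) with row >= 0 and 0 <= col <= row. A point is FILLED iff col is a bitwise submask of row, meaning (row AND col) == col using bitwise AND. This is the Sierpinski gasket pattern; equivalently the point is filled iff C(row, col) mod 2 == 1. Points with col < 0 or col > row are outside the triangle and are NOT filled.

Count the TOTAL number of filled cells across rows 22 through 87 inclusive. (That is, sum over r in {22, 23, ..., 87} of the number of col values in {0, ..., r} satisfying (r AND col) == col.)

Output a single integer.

r22=10110 pc3: +8 =8
r23=10111 pc4: +16 =24
r24=11000 pc2: +4 =28
r25=11001 pc3: +8 =36
r26=11010 pc3: +8 =44
r27=11011 pc4: +16 =60
r28=11100 pc3: +8 =68
r29=11101 pc4: +16 =84
r30=11110 pc4: +16 =100
r31=11111 pc5: +32 =132
r32=100000 pc1: +2 =134
r33=100001 pc2: +4 =138
r34=100010 pc2: +4 =142
r35=100011 pc3: +8 =150
r36=100100 pc2: +4 =154
r37=100101 pc3: +8 =162
r38=100110 pc3: +8 =170
r39=100111 pc4: +16 =186
r40=101000 pc2: +4 =190
r41=101001 pc3: +8 =198
r42=101010 pc3: +8 =206
r43=101011 pc4: +16 =222
r44=101100 pc3: +8 =230
r45=101101 pc4: +16 =246
r46=101110 pc4: +16 =262
r47=101111 pc5: +32 =294
r48=110000 pc2: +4 =298
r49=110001 pc3: +8 =306
r50=110010 pc3: +8 =314
r51=110011 pc4: +16 =330
r52=110100 pc3: +8 =338
r53=110101 pc4: +16 =354
r54=110110 pc4: +16 =370
r55=110111 pc5: +32 =402
r56=111000 pc3: +8 =410
r57=111001 pc4: +16 =426
r58=111010 pc4: +16 =442
r59=111011 pc5: +32 =474
r60=111100 pc4: +16 =490
r61=111101 pc5: +32 =522
r62=111110 pc5: +32 =554
r63=111111 pc6: +64 =618
r64=1000000 pc1: +2 =620
r65=1000001 pc2: +4 =624
r66=1000010 pc2: +4 =628
r67=1000011 pc3: +8 =636
r68=1000100 pc2: +4 =640
r69=1000101 pc3: +8 =648
r70=1000110 pc3: +8 =656
r71=1000111 pc4: +16 =672
r72=1001000 pc2: +4 =676
r73=1001001 pc3: +8 =684
r74=1001010 pc3: +8 =692
r75=1001011 pc4: +16 =708
r76=1001100 pc3: +8 =716
r77=1001101 pc4: +16 =732
r78=1001110 pc4: +16 =748
r79=1001111 pc5: +32 =780
r80=1010000 pc2: +4 =784
r81=1010001 pc3: +8 =792
r82=1010010 pc3: +8 =800
r83=1010011 pc4: +16 =816
r84=1010100 pc3: +8 =824
r85=1010101 pc4: +16 =840
r86=1010110 pc4: +16 =856
r87=1010111 pc5: +32 =888

Answer: 888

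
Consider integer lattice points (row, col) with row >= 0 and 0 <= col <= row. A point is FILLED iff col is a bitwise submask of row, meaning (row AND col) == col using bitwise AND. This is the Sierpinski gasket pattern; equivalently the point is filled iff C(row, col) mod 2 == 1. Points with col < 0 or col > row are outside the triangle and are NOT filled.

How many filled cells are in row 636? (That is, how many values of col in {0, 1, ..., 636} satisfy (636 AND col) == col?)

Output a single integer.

Answer: 64

Derivation:
636 in binary = 1001111100
popcount(636) = number of 1-bits in 1001111100 = 6
A col c satisfies (636 AND c) == c iff every set bit of c is also set in 636; each of the 6 set bits of 636 can independently be on or off in c.
count = 2^6 = 64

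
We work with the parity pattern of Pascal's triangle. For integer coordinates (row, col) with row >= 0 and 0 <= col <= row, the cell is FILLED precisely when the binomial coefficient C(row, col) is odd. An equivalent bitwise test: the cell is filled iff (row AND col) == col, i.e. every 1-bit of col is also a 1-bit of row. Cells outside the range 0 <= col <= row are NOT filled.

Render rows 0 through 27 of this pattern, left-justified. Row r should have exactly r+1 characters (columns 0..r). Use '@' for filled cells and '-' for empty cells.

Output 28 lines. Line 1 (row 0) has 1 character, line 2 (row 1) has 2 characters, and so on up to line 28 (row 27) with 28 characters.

Answer: @
@@
@-@
@@@@
@---@
@@--@@
@-@-@-@
@@@@@@@@
@-------@
@@------@@
@-@-----@-@
@@@@----@@@@
@---@---@---@
@@--@@--@@--@@
@-@-@-@-@-@-@-@
@@@@@@@@@@@@@@@@
@---------------@
@@--------------@@
@-@-------------@-@
@@@@------------@@@@
@---@-----------@---@
@@--@@----------@@--@@
@-@-@-@---------@-@-@-@
@@@@@@@@--------@@@@@@@@
@-------@-------@-------@
@@------@@------@@------@@
@-@-----@-@-----@-@-----@-@
@@@@----@@@@----@@@@----@@@@

Derivation:
r0=0: @
r1=1: @@
r2=10: @-@
r3=11: @@@@
r4=100: @---@
r5=101: @@--@@
r6=110: @-@-@-@
r7=111: @@@@@@@@
r8=1000: @-------@
r9=1001: @@------@@
r10=1010: @-@-----@-@
r11=1011: @@@@----@@@@
r12=1100: @---@---@---@
r13=1101: @@--@@--@@--@@
r14=1110: @-@-@-@-@-@-@-@
r15=1111: @@@@@@@@@@@@@@@@
r16=10000: @---------------@
r17=10001: @@--------------@@
r18=10010: @-@-------------@-@
r19=10011: @@@@------------@@@@
r20=10100: @---@-----------@---@
r21=10101: @@--@@----------@@--@@
r22=10110: @-@-@-@---------@-@-@-@
r23=10111: @@@@@@@@--------@@@@@@@@
r24=11000: @-------@-------@-------@
r25=11001: @@------@@------@@------@@
r26=11010: @-@-----@-@-----@-@-----@-@
r27=11011: @@@@----@@@@----@@@@----@@@@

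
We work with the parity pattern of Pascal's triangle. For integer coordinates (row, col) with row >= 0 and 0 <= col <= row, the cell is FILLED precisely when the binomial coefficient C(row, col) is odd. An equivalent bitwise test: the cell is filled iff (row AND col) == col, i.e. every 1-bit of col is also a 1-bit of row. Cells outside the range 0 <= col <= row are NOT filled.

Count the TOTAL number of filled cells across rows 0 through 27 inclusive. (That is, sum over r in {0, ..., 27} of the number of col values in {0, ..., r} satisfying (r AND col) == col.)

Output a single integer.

r0=0 pc0: +1 =1
r1=1 pc1: +2 =3
r2=10 pc1: +2 =5
r3=11 pc2: +4 =9
r4=100 pc1: +2 =11
r5=101 pc2: +4 =15
r6=110 pc2: +4 =19
r7=111 pc3: +8 =27
r8=1000 pc1: +2 =29
r9=1001 pc2: +4 =33
r10=1010 pc2: +4 =37
r11=1011 pc3: +8 =45
r12=1100 pc2: +4 =49
r13=1101 pc3: +8 =57
r14=1110 pc3: +8 =65
r15=1111 pc4: +16 =81
r16=10000 pc1: +2 =83
r17=10001 pc2: +4 =87
r18=10010 pc2: +4 =91
r19=10011 pc3: +8 =99
r20=10100 pc2: +4 =103
r21=10101 pc3: +8 =111
r22=10110 pc3: +8 =119
r23=10111 pc4: +16 =135
r24=11000 pc2: +4 =139
r25=11001 pc3: +8 =147
r26=11010 pc3: +8 =155
r27=11011 pc4: +16 =171

Answer: 171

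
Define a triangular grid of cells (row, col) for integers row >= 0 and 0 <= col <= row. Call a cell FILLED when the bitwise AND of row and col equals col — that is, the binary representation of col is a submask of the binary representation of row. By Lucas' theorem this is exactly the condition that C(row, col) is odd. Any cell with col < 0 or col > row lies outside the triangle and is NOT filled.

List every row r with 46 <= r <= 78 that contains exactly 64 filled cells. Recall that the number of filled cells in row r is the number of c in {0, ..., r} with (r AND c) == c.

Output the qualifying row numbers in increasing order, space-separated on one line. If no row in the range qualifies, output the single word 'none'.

Row r has 2^popcount(r) filled cells, so we need popcount(r) = log2(64) = 6.
Scan r = 46..78 and keep those with exactly 6 one-bits:
r=46=101110 popcount=4 -> skip
r=47=101111 popcount=5 -> skip
r=48=110000 popcount=2 -> skip
r=49=110001 popcount=3 -> skip
r=50=110010 popcount=3 -> skip
r=51=110011 popcount=4 -> skip
r=52=110100 popcount=3 -> skip
r=53=110101 popcount=4 -> skip
r=54=110110 popcount=4 -> skip
r=55=110111 popcount=5 -> skip
r=56=111000 popcount=3 -> skip
r=57=111001 popcount=4 -> skip
r=58=111010 popcount=4 -> skip
r=59=111011 popcount=5 -> skip
r=60=111100 popcount=4 -> skip
r=61=111101 popcount=5 -> skip
r=62=111110 popcount=5 -> skip
r=63=111111 popcount=6 -> KEEP
r=64=1000000 popcount=1 -> skip
r=65=1000001 popcount=2 -> skip
r=66=1000010 popcount=2 -> skip
r=67=1000011 popcount=3 -> skip
r=68=1000100 popcount=2 -> skip
r=69=1000101 popcount=3 -> skip
r=70=1000110 popcount=3 -> skip
r=71=1000111 popcount=4 -> skip
r=72=1001000 popcount=2 -> skip
r=73=1001001 popcount=3 -> skip
r=74=1001010 popcount=3 -> skip
r=75=1001011 popcount=4 -> skip
r=76=1001100 popcount=3 -> skip
r=77=1001101 popcount=4 -> skip
r=78=1001110 popcount=4 -> skip
Kept rows: 63

Answer: 63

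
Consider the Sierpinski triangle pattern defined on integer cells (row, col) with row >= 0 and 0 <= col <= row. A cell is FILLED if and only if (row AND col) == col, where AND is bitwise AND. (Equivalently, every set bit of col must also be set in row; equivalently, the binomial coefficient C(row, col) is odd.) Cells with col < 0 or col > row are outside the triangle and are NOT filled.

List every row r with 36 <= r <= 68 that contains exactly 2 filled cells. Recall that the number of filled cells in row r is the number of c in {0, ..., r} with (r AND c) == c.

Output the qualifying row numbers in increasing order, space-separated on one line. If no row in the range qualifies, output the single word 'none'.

Answer: 64

Derivation:
Row r has 2^popcount(r) filled cells, so we need popcount(r) = log2(2) = 1.
Scan r = 36..68 and keep those with exactly 1 one-bits:
r=36=100100 popcount=2 -> skip
r=37=100101 popcount=3 -> skip
r=38=100110 popcount=3 -> skip
r=39=100111 popcount=4 -> skip
r=40=101000 popcount=2 -> skip
r=41=101001 popcount=3 -> skip
r=42=101010 popcount=3 -> skip
r=43=101011 popcount=4 -> skip
r=44=101100 popcount=3 -> skip
r=45=101101 popcount=4 -> skip
r=46=101110 popcount=4 -> skip
r=47=101111 popcount=5 -> skip
r=48=110000 popcount=2 -> skip
r=49=110001 popcount=3 -> skip
r=50=110010 popcount=3 -> skip
r=51=110011 popcount=4 -> skip
r=52=110100 popcount=3 -> skip
r=53=110101 popcount=4 -> skip
r=54=110110 popcount=4 -> skip
r=55=110111 popcount=5 -> skip
r=56=111000 popcount=3 -> skip
r=57=111001 popcount=4 -> skip
r=58=111010 popcount=4 -> skip
r=59=111011 popcount=5 -> skip
r=60=111100 popcount=4 -> skip
r=61=111101 popcount=5 -> skip
r=62=111110 popcount=5 -> skip
r=63=111111 popcount=6 -> skip
r=64=1000000 popcount=1 -> KEEP
r=65=1000001 popcount=2 -> skip
r=66=1000010 popcount=2 -> skip
r=67=1000011 popcount=3 -> skip
r=68=1000100 popcount=2 -> skip
Kept rows: 64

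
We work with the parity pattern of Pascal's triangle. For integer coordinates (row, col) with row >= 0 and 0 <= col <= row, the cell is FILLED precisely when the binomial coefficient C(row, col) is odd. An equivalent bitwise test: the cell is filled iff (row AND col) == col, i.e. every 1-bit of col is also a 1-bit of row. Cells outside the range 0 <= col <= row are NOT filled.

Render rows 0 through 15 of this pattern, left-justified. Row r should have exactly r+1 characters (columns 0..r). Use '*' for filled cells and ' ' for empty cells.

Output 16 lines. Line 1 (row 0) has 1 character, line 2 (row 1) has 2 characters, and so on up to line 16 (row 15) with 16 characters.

r0=0: *
r1=1: **
r2=10: * *
r3=11: ****
r4=100: *   *
r5=101: **  **
r6=110: * * * *
r7=111: ********
r8=1000: *       *
r9=1001: **      **
r10=1010: * *     * *
r11=1011: ****    ****
r12=1100: *   *   *   *
r13=1101: **  **  **  **
r14=1110: * * * * * * * *
r15=1111: ****************

Answer: *
**
* *
****
*   *
**  **
* * * *
********
*       *
**      **
* *     * *
****    ****
*   *   *   *
**  **  **  **
* * * * * * * *
****************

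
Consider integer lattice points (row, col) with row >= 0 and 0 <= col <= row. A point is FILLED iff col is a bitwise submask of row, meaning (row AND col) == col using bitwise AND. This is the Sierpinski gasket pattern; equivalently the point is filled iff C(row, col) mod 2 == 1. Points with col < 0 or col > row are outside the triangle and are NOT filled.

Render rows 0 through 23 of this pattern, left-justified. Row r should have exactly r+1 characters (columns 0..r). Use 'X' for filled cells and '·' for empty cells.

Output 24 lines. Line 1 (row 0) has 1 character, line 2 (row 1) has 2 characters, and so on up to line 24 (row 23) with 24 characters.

Answer: X
XX
X·X
XXXX
X···X
XX··XX
X·X·X·X
XXXXXXXX
X·······X
XX······XX
X·X·····X·X
XXXX····XXXX
X···X···X···X
XX··XX··XX··XX
X·X·X·X·X·X·X·X
XXXXXXXXXXXXXXXX
X···············X
XX··············XX
X·X·············X·X
XXXX············XXXX
X···X···········X···X
XX··XX··········XX··XX
X·X·X·X·········X·X·X·X
XXXXXXXX········XXXXXXXX

Derivation:
r0=0: X
r1=1: XX
r2=10: X·X
r3=11: XXXX
r4=100: X···X
r5=101: XX··XX
r6=110: X·X·X·X
r7=111: XXXXXXXX
r8=1000: X·······X
r9=1001: XX······XX
r10=1010: X·X·····X·X
r11=1011: XXXX····XXXX
r12=1100: X···X···X···X
r13=1101: XX··XX··XX··XX
r14=1110: X·X·X·X·X·X·X·X
r15=1111: XXXXXXXXXXXXXXXX
r16=10000: X···············X
r17=10001: XX··············XX
r18=10010: X·X·············X·X
r19=10011: XXXX············XXXX
r20=10100: X···X···········X···X
r21=10101: XX··XX··········XX··XX
r22=10110: X·X·X·X·········X·X·X·X
r23=10111: XXXXXXXX········XXXXXXXX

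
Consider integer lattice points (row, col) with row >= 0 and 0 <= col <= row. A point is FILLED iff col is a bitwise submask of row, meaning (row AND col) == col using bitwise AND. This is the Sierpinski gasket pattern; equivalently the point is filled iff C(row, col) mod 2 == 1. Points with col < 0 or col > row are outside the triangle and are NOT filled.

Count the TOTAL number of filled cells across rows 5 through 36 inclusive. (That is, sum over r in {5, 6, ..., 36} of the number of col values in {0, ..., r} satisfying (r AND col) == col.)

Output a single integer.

r5=101 pc2: +4 =4
r6=110 pc2: +4 =8
r7=111 pc3: +8 =16
r8=1000 pc1: +2 =18
r9=1001 pc2: +4 =22
r10=1010 pc2: +4 =26
r11=1011 pc3: +8 =34
r12=1100 pc2: +4 =38
r13=1101 pc3: +8 =46
r14=1110 pc3: +8 =54
r15=1111 pc4: +16 =70
r16=10000 pc1: +2 =72
r17=10001 pc2: +4 =76
r18=10010 pc2: +4 =80
r19=10011 pc3: +8 =88
r20=10100 pc2: +4 =92
r21=10101 pc3: +8 =100
r22=10110 pc3: +8 =108
r23=10111 pc4: +16 =124
r24=11000 pc2: +4 =128
r25=11001 pc3: +8 =136
r26=11010 pc3: +8 =144
r27=11011 pc4: +16 =160
r28=11100 pc3: +8 =168
r29=11101 pc4: +16 =184
r30=11110 pc4: +16 =200
r31=11111 pc5: +32 =232
r32=100000 pc1: +2 =234
r33=100001 pc2: +4 =238
r34=100010 pc2: +4 =242
r35=100011 pc3: +8 =250
r36=100100 pc2: +4 =254

Answer: 254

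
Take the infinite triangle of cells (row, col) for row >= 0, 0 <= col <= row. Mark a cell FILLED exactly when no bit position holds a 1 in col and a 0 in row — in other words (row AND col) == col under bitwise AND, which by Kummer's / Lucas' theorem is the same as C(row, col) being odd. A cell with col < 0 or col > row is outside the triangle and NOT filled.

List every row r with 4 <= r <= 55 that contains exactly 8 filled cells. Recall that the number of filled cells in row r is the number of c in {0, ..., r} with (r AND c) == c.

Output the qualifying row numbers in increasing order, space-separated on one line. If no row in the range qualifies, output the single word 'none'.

Row r has 2^popcount(r) filled cells, so we need popcount(r) = log2(8) = 3.
Scan r = 4..55 and keep those with exactly 3 one-bits:
r=4=100 popcount=1 -> skip
r=5=101 popcount=2 -> skip
r=6=110 popcount=2 -> skip
r=7=111 popcount=3 -> KEEP
r=8=1000 popcount=1 -> skip
r=9=1001 popcount=2 -> skip
r=10=1010 popcount=2 -> skip
r=11=1011 popcount=3 -> KEEP
r=12=1100 popcount=2 -> skip
r=13=1101 popcount=3 -> KEEP
r=14=1110 popcount=3 -> KEEP
r=15=1111 popcount=4 -> skip
r=16=10000 popcount=1 -> skip
r=17=10001 popcount=2 -> skip
r=18=10010 popcount=2 -> skip
r=19=10011 popcount=3 -> KEEP
r=20=10100 popcount=2 -> skip
r=21=10101 popcount=3 -> KEEP
r=22=10110 popcount=3 -> KEEP
r=23=10111 popcount=4 -> skip
r=24=11000 popcount=2 -> skip
r=25=11001 popcount=3 -> KEEP
r=26=11010 popcount=3 -> KEEP
r=27=11011 popcount=4 -> skip
r=28=11100 popcount=3 -> KEEP
r=29=11101 popcount=4 -> skip
r=30=11110 popcount=4 -> skip
r=31=11111 popcount=5 -> skip
r=32=100000 popcount=1 -> skip
r=33=100001 popcount=2 -> skip
r=34=100010 popcount=2 -> skip
r=35=100011 popcount=3 -> KEEP
r=36=100100 popcount=2 -> skip
r=37=100101 popcount=3 -> KEEP
r=38=100110 popcount=3 -> KEEP
r=39=100111 popcount=4 -> skip
r=40=101000 popcount=2 -> skip
r=41=101001 popcount=3 -> KEEP
r=42=101010 popcount=3 -> KEEP
r=43=101011 popcount=4 -> skip
r=44=101100 popcount=3 -> KEEP
r=45=101101 popcount=4 -> skip
r=46=101110 popcount=4 -> skip
r=47=101111 popcount=5 -> skip
r=48=110000 popcount=2 -> skip
r=49=110001 popcount=3 -> KEEP
r=50=110010 popcount=3 -> KEEP
r=51=110011 popcount=4 -> skip
r=52=110100 popcount=3 -> KEEP
r=53=110101 popcount=4 -> skip
r=54=110110 popcount=4 -> skip
r=55=110111 popcount=5 -> skip
Kept rows: 7 11 13 14 19 21 22 25 26 28 35 37 38 41 42 44 49 50 52

Answer: 7 11 13 14 19 21 22 25 26 28 35 37 38 41 42 44 49 50 52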